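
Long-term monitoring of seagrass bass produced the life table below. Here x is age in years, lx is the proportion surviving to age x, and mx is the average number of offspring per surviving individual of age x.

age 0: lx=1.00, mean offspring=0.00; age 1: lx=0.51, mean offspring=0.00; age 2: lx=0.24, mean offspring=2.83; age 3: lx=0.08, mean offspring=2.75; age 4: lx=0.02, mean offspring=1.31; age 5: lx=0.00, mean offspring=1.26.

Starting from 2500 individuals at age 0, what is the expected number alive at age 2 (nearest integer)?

Expected survivors = N0 · l_2 = 2500 × 0.24 = 600 → 600

600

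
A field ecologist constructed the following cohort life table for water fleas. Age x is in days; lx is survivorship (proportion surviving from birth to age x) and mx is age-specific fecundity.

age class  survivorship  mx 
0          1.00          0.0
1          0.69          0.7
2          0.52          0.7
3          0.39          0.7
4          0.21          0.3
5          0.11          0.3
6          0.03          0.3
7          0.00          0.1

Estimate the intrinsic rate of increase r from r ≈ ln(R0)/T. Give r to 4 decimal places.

R0 = Σ lx·mx = 0 + 0.483 + 0.364 + 0.273 + 0.063 + 0.033 + 0.009 + 0 = 1.225
Σ x·lx·mx = 2.501; T = 2.501/1.225 = 2.04163…
r ≈ ln(R0)/T = ln(1.225)/2.04163… = 0.099401… → 0.0994

0.0994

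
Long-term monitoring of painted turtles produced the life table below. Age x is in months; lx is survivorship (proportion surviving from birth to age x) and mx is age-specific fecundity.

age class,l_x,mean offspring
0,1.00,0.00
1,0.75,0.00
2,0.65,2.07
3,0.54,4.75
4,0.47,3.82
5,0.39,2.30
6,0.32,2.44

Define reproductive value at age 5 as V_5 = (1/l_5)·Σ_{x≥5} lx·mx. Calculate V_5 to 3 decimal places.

lx·mx for x ≥ 5: 0.897, 0.7808 → sum = 1.6778
V_5 = 1.6778 / l_5 = 1.6778 / 0.39 = 4.302051… → 4.302

4.302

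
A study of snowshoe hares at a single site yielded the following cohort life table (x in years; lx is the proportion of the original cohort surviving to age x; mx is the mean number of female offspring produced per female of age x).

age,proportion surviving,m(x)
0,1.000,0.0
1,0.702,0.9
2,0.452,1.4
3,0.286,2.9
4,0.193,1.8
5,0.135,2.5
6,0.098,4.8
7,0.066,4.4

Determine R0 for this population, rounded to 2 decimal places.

3.54

lx·mx by age: 0, 0.6318, 0.6328, 0.8294, 0.3474, 0.3375, 0.4704, 0.2904
R0 = Σ lx·mx = 3.5397 → 3.54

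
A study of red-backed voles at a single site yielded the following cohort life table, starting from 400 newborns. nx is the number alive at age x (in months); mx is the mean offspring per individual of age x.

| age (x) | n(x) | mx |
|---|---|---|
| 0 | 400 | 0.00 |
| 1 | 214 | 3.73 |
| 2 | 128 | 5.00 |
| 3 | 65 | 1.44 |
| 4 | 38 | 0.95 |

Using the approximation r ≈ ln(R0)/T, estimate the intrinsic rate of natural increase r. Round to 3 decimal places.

lx = nx/n0 = nx/400: 1, 0.535, 0.32, 0.1625, 0.095
R0 = Σ lx·mx = 0 + 1.99555 + 1.6 + 0.234… + 0.09025 = 3.9198
Σ x·lx·mx = 6.25855; T = 6.25855/3.9198 = 1.59665…
r ≈ ln(R0)/T = ln(3.9198)/1.59665… = 0.85557… → 0.856

0.856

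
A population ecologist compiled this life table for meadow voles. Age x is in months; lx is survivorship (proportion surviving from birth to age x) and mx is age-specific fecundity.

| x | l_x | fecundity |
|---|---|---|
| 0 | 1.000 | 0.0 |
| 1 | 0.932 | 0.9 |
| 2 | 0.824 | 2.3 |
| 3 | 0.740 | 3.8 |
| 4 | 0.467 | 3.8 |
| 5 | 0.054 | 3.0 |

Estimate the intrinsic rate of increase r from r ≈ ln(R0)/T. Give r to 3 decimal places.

R0 = Σ lx·mx = 0 + 0.8388 + 1.8952 + 2.812 + 1.7746 + 0.162 = 7.4826
Σ x·lx·mx = 20.9736; T = 20.9736/7.4826 = 2.80298…
r ≈ ln(R0)/T = ln(7.4826)/2.80298… = 0.71801… → 0.718

0.718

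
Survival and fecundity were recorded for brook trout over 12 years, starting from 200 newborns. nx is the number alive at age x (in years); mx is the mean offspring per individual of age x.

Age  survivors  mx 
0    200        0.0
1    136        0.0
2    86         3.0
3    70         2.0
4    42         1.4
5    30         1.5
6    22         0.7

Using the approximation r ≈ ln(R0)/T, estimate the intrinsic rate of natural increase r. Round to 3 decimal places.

0.330

lx = nx/n0 = nx/200: 1, 0.68, 0.43, 0.35, 0.21, 0.15, 0.11
R0 = Σ lx·mx = 0 + 0 + 1.29 + 0.7 + 0.294 + 0.225 + 0.077 = 2.586
Σ x·lx·mx = 7.443; T = 7.443/2.586 = 2.87819…
r ≈ ln(R0)/T = ln(2.586)/2.87819… = 0.33011… → 0.330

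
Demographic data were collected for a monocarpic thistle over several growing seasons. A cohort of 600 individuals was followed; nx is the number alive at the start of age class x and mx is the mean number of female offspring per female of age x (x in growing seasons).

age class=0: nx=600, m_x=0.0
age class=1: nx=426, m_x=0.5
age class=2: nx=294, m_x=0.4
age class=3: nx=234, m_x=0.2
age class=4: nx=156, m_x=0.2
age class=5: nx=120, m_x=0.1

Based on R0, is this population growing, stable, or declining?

declining

lx = nx/n0 = nx/600: 1, 0.71, 0.49, 0.39, 0.26, 0.2
R0 = Σ lx·mx = 0 + 0.355 + 0.196 + 0.078 + 0.052 + 0.02 = 0.701
R0 < 1, so the population is declining.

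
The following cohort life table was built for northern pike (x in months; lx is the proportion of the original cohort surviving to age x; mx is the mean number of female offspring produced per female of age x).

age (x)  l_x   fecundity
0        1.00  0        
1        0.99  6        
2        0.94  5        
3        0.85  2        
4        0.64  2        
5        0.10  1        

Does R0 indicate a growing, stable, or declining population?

growing

R0 = Σ lx·mx = 0 + 5.94 + 4.7 + 1.7 + 1.28 + 0.1 = 13.72
R0 > 1, so the population is growing.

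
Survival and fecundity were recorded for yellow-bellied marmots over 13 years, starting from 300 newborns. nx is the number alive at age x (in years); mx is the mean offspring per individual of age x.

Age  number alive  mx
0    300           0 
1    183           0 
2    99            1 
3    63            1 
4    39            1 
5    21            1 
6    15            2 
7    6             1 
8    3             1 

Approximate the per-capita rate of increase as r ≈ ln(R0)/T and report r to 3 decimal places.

lx = nx/n0 = nx/300: 1, 0.61, 0.33, 0.21, 0.13, 0.07, 0.05, 0.02, 0.01
R0 = Σ lx·mx = 0 + 0 + 0.33 + 0.21 + 0.13 + 0.07 + 0.1 + 0.02 + 0.01 = 0.87
Σ x·lx·mx = 2.98; T = 2.98/0.87 = 3.42529…
r ≈ ln(R0)/T = ln(0.87)/3.42529… = -0.04066… → -0.041

-0.041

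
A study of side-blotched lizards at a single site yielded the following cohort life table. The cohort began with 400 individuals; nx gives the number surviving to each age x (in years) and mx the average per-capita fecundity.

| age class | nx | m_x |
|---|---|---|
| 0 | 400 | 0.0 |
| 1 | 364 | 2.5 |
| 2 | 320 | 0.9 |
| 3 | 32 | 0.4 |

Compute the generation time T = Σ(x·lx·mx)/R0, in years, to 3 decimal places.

lx = nx/n0 = nx/400: 1, 0.91, 0.8, 0.08
lx·mx: 0, 2.275, 0.72, 0.032 → R0 = 3.027
x·lx·mx: 0, 2.275, 1.44, 0.096 → Σ = 3.811
T = 3.811 / 3.027 = 1.259002… → 1.259

1.259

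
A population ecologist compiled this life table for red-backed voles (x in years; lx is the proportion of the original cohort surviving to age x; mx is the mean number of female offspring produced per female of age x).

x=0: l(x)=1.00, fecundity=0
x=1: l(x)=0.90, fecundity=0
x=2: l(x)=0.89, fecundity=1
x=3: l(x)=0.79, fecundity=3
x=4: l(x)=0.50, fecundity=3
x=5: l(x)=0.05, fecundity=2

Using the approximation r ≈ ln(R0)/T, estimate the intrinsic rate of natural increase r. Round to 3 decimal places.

R0 = Σ lx·mx = 0 + 0 + 0.89 + 2.37 + 1.5 + 0.1 = 4.86
Σ x·lx·mx = 15.39; T = 15.39/4.86 = 3.16667…
r ≈ ln(R0)/T = ln(4.86)/3.16667… = 0.49928… → 0.499

0.499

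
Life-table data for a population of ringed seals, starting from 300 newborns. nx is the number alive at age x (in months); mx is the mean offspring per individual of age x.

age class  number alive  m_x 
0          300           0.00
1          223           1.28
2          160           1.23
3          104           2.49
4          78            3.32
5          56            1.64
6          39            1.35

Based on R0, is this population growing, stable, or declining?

growing

lx = nx/n0 = nx/300: 1, 0.74333…, 0.53333…, 0.34667…, 0.26, 0.18667…, 0.13
R0 = Σ lx·mx = 0 + 0.951467… + 0.656… + 0.8632… + 0.8632 + 0.306133… + 0.1755 = 3.8155…
R0 > 1, so the population is growing.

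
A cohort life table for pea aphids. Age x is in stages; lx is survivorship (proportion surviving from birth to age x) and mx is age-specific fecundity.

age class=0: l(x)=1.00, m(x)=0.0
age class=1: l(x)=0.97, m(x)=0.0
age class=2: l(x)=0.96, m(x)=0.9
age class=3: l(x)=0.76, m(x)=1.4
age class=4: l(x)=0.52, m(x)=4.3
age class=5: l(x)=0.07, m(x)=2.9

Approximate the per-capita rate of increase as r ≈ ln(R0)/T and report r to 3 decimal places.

R0 = Σ lx·mx = 0 + 0 + 0.864 + 1.064 + 2.236 + 0.203 = 4.367
Σ x·lx·mx = 14.879; T = 14.879/4.367 = 3.40714…
r ≈ ln(R0)/T = ln(4.367)/3.40714… = 0.43264… → 0.433

0.433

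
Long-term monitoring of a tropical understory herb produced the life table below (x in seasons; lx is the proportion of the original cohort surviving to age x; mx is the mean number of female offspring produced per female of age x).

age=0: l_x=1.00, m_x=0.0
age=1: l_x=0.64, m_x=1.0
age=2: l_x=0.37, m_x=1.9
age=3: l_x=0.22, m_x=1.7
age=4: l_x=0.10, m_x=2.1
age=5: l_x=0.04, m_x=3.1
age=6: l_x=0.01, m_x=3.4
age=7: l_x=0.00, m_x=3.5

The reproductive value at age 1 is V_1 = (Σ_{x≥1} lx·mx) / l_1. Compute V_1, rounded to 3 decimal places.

lx·mx for x ≥ 1: 0.64, 0.703, 0.374, 0.21, 0.124, 0.034, 0 → sum = 2.085
V_1 = 2.085 / l_1 = 2.085 / 0.64 = 3.257813… → 3.258

3.258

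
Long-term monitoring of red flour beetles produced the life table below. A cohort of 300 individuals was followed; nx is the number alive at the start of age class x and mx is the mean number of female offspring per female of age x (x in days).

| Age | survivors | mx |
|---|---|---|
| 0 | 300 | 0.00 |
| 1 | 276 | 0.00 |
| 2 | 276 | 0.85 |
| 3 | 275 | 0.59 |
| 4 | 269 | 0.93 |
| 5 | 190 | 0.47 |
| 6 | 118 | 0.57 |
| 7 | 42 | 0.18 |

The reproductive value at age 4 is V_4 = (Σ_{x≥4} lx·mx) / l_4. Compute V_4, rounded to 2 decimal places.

1.54

lx = nx/n0 = nx/300: 1, 0.92, 0.92, 0.91667…, 0.89667…, 0.63333…, 0.39333…, 0.14
lx·mx for x ≥ 4: 0.8339…, 0.297667…, 0.2242…, 0.0252 → sum = 1.380967…
V_4 = 1.380967… / l_4 = 1.380967… / 0.896667… = 1.540112… → 1.54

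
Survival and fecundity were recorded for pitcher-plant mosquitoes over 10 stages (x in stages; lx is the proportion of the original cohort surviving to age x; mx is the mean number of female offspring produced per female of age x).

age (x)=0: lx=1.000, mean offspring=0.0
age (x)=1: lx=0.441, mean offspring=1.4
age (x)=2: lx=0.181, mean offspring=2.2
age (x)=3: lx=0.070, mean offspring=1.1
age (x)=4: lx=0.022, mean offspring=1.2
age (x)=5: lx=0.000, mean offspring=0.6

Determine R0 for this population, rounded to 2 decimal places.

1.12

lx·mx by age: 0, 0.6174, 0.3982, 0.077, 0.0264, 0
R0 = Σ lx·mx = 1.119 → 1.12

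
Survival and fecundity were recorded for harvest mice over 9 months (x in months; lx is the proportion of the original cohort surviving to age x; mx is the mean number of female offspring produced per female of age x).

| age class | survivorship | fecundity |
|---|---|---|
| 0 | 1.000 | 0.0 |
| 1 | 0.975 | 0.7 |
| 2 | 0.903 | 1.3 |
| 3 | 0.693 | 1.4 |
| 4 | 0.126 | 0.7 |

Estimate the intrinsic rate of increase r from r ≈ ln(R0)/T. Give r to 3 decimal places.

R0 = Σ lx·mx = 0 + 0.6825 + 1.1739 + 0.9702 + 0.0882 = 2.9148
Σ x·lx·mx = 6.2937; T = 6.2937/2.9148 = 2.15922…
r ≈ ln(R0)/T = ln(2.9148)/2.15922… = 0.49546… → 0.495

0.495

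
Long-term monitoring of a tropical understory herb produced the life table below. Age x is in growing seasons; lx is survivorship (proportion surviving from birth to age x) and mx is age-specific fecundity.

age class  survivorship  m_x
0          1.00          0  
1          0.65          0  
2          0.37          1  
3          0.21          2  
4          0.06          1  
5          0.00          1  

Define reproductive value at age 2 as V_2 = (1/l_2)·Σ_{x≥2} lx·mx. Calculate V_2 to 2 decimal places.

2.30

lx·mx for x ≥ 2: 0.37, 0.42, 0.06, 0 → sum = 0.85
V_2 = 0.85 / l_2 = 0.85 / 0.37 = 2.297297… → 2.30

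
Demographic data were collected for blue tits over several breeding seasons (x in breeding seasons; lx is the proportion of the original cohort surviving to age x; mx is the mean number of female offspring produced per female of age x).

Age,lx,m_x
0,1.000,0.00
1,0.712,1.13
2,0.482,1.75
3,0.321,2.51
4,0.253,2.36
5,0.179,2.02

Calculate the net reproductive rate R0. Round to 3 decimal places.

lx·mx by age: 0, 0.80456, 0.8435, 0.80571, 0.59708, 0.36158
R0 = Σ lx·mx = 3.41243 → 3.412

3.412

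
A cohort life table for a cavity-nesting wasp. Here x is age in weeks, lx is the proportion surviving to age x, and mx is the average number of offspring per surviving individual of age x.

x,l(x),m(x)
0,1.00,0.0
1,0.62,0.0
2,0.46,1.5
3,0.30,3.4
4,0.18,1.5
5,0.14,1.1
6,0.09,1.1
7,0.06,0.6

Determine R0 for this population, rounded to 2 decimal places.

2.27

lx·mx by age: 0, 0, 0.69, 1.02, 0.27, 0.154, 0.099, 0.036
R0 = Σ lx·mx = 2.269 → 2.27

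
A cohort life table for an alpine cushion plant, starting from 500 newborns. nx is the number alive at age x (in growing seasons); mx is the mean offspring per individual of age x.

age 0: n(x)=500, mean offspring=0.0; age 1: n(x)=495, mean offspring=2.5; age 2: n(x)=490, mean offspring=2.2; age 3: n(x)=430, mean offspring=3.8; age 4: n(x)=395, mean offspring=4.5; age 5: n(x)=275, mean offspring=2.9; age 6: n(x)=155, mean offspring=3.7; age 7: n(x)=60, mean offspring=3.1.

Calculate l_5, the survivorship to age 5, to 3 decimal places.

l_5 = n_5/n_0 = 275/500 = 0.55 → 0.550

0.550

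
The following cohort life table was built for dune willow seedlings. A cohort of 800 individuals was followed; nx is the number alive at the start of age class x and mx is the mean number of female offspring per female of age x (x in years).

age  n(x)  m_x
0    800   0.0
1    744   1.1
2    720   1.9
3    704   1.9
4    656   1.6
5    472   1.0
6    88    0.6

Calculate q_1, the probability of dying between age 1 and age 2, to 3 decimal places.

lx = nx/n0 = nx/800: 1, 0.93, 0.9, 0.88, 0.82, 0.59, 0.11
q_1 = (l_1 − l_2) / l_1 = (0.93 − 0.9) / 0.93
     = 0.03 / 0.93 = 0.032258… → 0.032

0.032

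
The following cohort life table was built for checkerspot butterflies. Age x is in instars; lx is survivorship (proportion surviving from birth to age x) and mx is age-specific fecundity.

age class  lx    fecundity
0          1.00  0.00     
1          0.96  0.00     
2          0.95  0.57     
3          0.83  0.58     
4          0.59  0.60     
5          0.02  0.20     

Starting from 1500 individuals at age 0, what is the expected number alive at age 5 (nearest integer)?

30

Expected survivors = N0 · l_5 = 1500 × 0.02 = 30 → 30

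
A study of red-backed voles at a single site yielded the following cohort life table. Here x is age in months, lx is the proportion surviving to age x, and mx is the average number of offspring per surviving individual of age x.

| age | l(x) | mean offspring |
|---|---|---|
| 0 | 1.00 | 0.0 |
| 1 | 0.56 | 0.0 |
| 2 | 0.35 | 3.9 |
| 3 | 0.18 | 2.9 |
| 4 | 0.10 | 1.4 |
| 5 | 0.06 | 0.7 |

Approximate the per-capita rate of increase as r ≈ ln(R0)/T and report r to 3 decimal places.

0.297

R0 = Σ lx·mx = 0 + 0 + 1.365 + 0.522 + 0.14 + 0.042 = 2.069
Σ x·lx·mx = 5.066; T = 5.066/2.069 = 2.44853…
r ≈ ln(R0)/T = ln(2.069)/2.44853… = 0.29694… → 0.297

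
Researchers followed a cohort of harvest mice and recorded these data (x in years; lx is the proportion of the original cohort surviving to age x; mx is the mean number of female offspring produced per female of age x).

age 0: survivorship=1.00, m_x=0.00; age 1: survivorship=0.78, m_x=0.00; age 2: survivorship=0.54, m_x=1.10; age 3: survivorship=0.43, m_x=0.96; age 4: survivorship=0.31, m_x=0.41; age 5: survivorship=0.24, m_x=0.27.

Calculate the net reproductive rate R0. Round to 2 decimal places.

1.20

lx·mx by age: 0, 0, 0.594, 0.4128, 0.1271, 0.0648
R0 = Σ lx·mx = 1.1987 → 1.20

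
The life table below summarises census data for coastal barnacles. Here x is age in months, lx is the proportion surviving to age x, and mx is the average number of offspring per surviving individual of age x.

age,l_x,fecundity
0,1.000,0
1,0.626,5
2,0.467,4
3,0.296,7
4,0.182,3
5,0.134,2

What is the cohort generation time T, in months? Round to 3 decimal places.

2.106

lx·mx: 0, 3.13, 1.868, 2.072, 0.546, 0.268 → R0 = 7.884
x·lx·mx: 0, 3.13, 3.736, 6.216, 2.184, 1.34 → Σ = 16.606
T = 16.606 / 7.884 = 2.106291… → 2.106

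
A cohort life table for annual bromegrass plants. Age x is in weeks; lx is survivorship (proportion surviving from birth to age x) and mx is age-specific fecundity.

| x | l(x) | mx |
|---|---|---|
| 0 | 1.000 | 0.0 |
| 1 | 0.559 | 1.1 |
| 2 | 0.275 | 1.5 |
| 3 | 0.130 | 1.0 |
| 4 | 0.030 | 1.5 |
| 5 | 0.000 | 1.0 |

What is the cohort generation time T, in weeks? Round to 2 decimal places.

lx·mx: 0, 0.6149, 0.4125, 0.13, 0.045, 0 → R0 = 1.2024
x·lx·mx: 0, 0.6149, 0.825, 0.39, 0.18, 0 → Σ = 2.0099
T = 2.0099 / 1.2024 = 1.671574… → 1.67

1.67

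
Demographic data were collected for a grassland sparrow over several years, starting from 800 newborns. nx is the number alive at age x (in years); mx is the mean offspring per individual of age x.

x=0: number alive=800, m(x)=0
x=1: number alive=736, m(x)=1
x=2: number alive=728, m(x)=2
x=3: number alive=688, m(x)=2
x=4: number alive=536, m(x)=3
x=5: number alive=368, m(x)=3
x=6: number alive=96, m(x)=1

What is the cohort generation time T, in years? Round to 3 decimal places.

lx = nx/n0 = nx/800: 1, 0.92, 0.91, 0.86, 0.67, 0.46, 0.12
lx·mx: 0, 0.92, 1.82, 1.72, 2.01, 1.38, 0.12 → R0 = 7.97
x·lx·mx: 0, 0.92, 3.64, 5.16, 8.04, 6.9, 0.72 → Σ = 25.38
T = 25.38 / 7.97 = 3.184442… → 3.184

3.184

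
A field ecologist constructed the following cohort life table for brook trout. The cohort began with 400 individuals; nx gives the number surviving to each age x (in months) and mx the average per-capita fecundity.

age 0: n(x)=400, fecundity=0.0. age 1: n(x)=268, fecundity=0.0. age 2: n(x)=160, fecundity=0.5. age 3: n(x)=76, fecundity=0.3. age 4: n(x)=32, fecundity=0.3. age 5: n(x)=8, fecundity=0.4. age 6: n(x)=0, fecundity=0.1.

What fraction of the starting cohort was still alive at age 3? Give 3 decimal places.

l_3 = n_3/n_0 = 76/400 = 0.19 → 0.190

0.190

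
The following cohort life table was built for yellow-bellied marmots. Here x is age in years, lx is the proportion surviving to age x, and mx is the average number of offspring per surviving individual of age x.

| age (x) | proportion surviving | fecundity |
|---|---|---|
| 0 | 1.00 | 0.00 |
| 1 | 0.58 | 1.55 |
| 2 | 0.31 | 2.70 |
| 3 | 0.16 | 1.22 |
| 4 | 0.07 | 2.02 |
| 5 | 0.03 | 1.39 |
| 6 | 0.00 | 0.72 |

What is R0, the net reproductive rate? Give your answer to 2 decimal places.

2.11

lx·mx by age: 0, 0.899, 0.837, 0.1952, 0.1414, 0.0417, 0
R0 = Σ lx·mx = 2.1143 → 2.11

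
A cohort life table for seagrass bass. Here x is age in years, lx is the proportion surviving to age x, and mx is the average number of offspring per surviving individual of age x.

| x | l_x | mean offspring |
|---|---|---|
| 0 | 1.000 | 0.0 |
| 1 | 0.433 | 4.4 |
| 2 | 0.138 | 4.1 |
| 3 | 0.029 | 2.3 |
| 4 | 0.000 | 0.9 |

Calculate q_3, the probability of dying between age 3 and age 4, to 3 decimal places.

1.000

q_3 = (l_3 − l_4) / l_3 = (0.029 − 0) / 0.029
     = 0.029 / 0.029 = 1 → 1.000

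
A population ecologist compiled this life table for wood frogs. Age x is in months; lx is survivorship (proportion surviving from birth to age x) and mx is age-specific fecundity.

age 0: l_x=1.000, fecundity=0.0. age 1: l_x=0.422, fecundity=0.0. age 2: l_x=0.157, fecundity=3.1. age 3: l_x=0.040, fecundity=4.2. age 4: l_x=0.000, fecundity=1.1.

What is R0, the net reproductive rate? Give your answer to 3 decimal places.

0.655

lx·mx by age: 0, 0, 0.4867, 0.168, 0
R0 = Σ lx·mx = 0.6547 → 0.655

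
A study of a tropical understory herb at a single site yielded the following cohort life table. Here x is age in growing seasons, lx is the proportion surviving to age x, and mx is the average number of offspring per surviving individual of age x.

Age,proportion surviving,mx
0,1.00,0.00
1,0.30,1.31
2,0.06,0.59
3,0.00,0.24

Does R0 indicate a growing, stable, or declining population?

declining

R0 = Σ lx·mx = 0 + 0.393 + 0.0354 + 0 = 0.4284
R0 < 1, so the population is declining.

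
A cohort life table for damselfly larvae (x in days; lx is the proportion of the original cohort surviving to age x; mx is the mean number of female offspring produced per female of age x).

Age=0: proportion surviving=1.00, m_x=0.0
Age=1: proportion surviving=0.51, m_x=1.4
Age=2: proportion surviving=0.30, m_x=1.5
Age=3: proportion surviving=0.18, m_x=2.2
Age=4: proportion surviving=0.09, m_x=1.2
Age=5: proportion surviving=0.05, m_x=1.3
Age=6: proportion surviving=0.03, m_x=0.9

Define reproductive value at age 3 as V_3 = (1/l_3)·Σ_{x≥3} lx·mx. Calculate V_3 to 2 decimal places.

3.31

lx·mx for x ≥ 3: 0.396, 0.108, 0.065, 0.027 → sum = 0.596
V_3 = 0.596 / l_3 = 0.596 / 0.18 = 3.311111… → 3.31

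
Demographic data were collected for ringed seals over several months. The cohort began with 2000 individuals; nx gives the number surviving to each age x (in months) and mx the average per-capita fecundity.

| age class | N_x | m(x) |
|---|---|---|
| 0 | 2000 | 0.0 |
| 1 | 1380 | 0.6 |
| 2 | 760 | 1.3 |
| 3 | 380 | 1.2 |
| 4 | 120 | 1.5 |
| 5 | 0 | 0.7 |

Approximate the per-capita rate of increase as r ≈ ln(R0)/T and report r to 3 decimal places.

lx = nx/n0 = nx/2000: 1, 0.69, 0.38, 0.19, 0.06, 0
R0 = Σ lx·mx = 0 + 0.414 + 0.494 + 0.228 + 0.09 + 0 = 1.226
Σ x·lx·mx = 2.446; T = 2.446/1.226 = 1.99511…
r ≈ ln(R0)/T = ln(1.226)/1.99511… = 0.10213… → 0.102

0.102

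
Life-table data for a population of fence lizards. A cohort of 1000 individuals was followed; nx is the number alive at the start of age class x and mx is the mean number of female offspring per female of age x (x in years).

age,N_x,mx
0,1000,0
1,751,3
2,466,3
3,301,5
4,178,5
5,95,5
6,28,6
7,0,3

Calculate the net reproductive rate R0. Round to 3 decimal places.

lx = nx/n0 = nx/1000: 1, 0.751, 0.466, 0.301, 0.178, 0.095, 0.028, 0
lx·mx by age: 0, 2.253, 1.398, 1.505, 0.89, 0.475, 0.168, 0
R0 = Σ lx·mx = 6.689 → 6.689

6.689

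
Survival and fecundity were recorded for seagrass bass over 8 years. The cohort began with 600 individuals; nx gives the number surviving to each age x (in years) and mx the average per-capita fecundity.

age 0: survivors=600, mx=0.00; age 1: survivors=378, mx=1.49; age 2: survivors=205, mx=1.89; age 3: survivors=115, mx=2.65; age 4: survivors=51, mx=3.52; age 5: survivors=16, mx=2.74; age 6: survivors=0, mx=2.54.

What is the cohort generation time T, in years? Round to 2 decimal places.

lx = nx/n0 = nx/600: 1, 0.63, 0.34167…, 0.19167…, 0.085, 0.02667…, 0
lx·mx: 0, 0.9387, 0.64575…, 0.507917…, 0.2992, 0.073067…, 0 → R0 = 2.464633…
x·lx·mx: 0, 0.9387, 1.2915…, 1.52375…, 1.1968, 0.365333…, 0 → Σ = 5.316083…
T = 5.316083… / 2.464633… = 2.156947… → 2.16

2.16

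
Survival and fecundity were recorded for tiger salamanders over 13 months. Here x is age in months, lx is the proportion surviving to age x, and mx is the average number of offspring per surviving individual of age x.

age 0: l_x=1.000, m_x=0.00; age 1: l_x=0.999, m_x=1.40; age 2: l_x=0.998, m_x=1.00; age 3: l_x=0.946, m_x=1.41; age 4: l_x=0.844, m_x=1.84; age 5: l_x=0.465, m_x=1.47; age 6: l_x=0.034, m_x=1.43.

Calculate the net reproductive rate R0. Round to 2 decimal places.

lx·mx by age: 0, 1.3986, 0.998, 1.33386, 1.55296, 0.68355, 0.04862
R0 = Σ lx·mx = 6.01559 → 6.02

6.02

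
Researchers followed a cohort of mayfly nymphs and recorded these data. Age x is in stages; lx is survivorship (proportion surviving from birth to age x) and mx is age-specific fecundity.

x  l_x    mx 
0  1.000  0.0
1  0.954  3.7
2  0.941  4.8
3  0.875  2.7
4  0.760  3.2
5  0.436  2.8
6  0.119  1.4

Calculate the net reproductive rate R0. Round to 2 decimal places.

lx·mx by age: 0, 3.5298, 4.5168, 2.3625, 2.432, 1.2208, 0.1666
R0 = Σ lx·mx = 14.2285 → 14.23

14.23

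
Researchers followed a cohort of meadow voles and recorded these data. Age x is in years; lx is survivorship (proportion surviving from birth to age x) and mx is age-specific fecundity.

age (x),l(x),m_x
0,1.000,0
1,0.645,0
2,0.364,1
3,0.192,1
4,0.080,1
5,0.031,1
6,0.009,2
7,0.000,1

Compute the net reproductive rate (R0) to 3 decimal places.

0.685

lx·mx by age: 0, 0, 0.364, 0.192, 0.08, 0.031, 0.018, 0
R0 = Σ lx·mx = 0.685 → 0.685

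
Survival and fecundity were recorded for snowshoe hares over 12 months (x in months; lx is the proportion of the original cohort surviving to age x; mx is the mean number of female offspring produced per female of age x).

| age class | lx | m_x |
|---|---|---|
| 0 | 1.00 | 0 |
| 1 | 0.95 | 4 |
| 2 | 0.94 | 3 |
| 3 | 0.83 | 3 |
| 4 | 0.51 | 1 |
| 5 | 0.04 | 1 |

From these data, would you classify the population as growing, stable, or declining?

growing

R0 = Σ lx·mx = 0 + 3.8 + 2.82 + 2.49 + 0.51 + 0.04 = 9.66
R0 > 1, so the population is growing.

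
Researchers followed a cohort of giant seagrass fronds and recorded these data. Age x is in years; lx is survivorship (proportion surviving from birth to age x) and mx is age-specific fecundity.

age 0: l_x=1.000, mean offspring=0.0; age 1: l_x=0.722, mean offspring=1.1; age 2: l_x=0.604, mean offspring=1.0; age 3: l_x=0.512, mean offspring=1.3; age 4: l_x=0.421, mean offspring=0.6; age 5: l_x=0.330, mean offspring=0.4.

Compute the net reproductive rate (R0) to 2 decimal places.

2.45

lx·mx by age: 0, 0.7942, 0.604, 0.6656, 0.2526, 0.132
R0 = Σ lx·mx = 2.4484 → 2.45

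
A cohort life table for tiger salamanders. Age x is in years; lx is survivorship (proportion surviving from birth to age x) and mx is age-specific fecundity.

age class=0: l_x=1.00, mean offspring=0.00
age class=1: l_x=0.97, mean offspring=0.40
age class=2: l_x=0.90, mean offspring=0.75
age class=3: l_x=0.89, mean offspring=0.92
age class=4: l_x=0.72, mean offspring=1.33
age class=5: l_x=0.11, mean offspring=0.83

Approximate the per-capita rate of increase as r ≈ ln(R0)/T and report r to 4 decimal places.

R0 = Σ lx·mx = 0 + 0.388 + 0.675 + 0.8188 + 0.9576 + 0.0913 = 2.9307
Σ x·lx·mx = 8.4813; T = 8.4813/2.9307 = 2.89395…
r ≈ ln(R0)/T = ln(2.9307)/2.89395… = 0.371548… → 0.3715

0.3715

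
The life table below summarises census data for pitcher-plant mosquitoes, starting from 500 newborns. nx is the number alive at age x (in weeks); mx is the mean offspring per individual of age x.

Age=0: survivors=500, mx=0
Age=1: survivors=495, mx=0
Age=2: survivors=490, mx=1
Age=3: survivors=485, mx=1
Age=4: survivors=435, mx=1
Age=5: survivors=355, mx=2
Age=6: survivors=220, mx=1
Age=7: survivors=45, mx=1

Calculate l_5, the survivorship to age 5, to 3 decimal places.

0.710

l_5 = n_5/n_0 = 355/500 = 0.71 → 0.710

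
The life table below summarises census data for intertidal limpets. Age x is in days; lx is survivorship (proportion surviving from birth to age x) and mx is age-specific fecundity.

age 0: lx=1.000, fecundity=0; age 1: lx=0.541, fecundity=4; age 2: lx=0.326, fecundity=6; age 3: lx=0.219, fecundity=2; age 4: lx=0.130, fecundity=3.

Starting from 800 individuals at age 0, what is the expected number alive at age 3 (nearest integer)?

175

Expected survivors = N0 · l_3 = 800 × 0.219 = 175.2 → 175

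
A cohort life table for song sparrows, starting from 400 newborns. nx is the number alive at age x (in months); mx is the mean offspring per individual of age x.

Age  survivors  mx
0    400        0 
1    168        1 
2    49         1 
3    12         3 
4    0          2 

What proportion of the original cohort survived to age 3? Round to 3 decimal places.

0.030

l_3 = n_3/n_0 = 12/400 = 0.03 → 0.030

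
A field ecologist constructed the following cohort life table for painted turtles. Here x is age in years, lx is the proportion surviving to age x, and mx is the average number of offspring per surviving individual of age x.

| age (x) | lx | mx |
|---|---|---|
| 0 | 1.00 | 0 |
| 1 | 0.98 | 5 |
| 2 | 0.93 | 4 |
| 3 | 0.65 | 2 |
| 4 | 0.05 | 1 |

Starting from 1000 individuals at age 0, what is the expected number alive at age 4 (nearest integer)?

50

Expected survivors = N0 · l_4 = 1000 × 0.05 = 50 → 50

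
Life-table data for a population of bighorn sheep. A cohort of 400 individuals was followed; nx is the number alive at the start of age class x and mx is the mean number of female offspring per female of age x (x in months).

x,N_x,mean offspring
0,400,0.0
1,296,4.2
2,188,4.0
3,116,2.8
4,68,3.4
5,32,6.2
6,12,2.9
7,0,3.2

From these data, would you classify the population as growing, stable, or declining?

growing

lx = nx/n0 = nx/400: 1, 0.74, 0.47, 0.29, 0.17, 0.08, 0.03, 0
R0 = Σ lx·mx = 0 + 3.108 + 1.88 + 0.812 + 0.578 + 0.496 + 0.087 + 0 = 6.961
R0 > 1, so the population is growing.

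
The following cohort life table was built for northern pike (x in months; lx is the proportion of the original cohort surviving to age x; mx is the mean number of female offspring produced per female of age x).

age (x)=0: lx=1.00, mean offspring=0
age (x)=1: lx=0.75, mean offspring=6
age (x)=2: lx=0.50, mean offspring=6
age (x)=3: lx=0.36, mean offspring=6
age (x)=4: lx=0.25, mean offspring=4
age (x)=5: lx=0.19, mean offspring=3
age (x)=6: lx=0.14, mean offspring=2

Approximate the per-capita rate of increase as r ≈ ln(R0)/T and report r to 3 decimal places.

1.102

R0 = Σ lx·mx = 0 + 4.5 + 3 + 2.16 + 1 + 0.57 + 0.28 = 11.51
Σ x·lx·mx = 25.51; T = 25.51/11.51 = 2.21633…
r ≈ ln(R0)/T = ln(11.51)/2.21633… = 1.10237… → 1.102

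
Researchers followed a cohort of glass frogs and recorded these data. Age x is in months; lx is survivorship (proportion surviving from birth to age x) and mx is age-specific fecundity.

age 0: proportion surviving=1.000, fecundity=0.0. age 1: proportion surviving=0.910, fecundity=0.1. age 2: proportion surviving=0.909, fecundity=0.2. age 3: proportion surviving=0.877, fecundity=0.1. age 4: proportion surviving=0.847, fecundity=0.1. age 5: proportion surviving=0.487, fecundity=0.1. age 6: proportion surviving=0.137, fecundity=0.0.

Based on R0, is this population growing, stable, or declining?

R0 = Σ lx·mx = 0 + 0.091 + 0.1818 + 0.0877 + 0.0847 + 0.0487 + 0 = 0.4939
R0 < 1, so the population is declining.

declining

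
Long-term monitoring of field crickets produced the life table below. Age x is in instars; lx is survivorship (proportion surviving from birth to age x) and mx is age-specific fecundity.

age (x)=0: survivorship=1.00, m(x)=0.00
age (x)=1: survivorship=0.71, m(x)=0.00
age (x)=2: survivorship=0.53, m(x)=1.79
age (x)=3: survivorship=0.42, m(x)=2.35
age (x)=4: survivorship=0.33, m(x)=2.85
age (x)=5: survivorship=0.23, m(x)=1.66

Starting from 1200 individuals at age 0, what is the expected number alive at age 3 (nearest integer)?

Expected survivors = N0 · l_3 = 1200 × 0.42 = 504 → 504

504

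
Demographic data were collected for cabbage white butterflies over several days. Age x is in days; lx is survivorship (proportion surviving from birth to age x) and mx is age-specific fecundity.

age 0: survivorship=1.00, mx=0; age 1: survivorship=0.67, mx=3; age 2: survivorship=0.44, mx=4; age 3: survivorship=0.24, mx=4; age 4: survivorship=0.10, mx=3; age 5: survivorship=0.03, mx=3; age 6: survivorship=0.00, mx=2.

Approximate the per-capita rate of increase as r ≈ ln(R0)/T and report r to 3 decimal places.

R0 = Σ lx·mx = 0 + 2.01 + 1.76 + 0.96 + 0.3 + 0.09 + 0 = 5.12
Σ x·lx·mx = 10.06; T = 10.06/5.12 = 1.96484…
r ≈ ln(R0)/T = ln(5.12)/1.96484… = 0.83119… → 0.831

0.831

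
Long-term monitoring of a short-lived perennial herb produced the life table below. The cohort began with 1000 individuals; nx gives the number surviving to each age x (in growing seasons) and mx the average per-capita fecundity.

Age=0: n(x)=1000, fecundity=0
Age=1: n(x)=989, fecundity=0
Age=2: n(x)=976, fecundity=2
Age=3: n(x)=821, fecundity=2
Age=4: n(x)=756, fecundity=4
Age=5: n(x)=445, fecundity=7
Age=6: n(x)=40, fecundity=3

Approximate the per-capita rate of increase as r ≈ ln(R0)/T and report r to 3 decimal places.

lx = nx/n0 = nx/1000: 1, 0.989, 0.976, 0.821, 0.756, 0.445, 0.04
R0 = Σ lx·mx = 0 + 0 + 1.952 + 1.642 + 3.024 + 3.115 + 0.12 = 9.853
Σ x·lx·mx = 37.221; T = 37.221/9.853 = 3.77763…
r ≈ ln(R0)/T = ln(9.853)/3.77763… = 0.60561… → 0.606

0.606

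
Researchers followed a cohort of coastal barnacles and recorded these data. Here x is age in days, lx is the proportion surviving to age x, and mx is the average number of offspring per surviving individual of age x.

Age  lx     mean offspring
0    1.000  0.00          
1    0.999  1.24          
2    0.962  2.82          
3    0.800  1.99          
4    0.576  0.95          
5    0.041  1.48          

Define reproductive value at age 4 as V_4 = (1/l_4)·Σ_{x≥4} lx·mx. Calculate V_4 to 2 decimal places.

1.06

lx·mx for x ≥ 4: 0.5472, 0.06068 → sum = 0.60788
V_4 = 0.60788 / l_4 = 0.60788 / 0.576 = 1.055347… → 1.06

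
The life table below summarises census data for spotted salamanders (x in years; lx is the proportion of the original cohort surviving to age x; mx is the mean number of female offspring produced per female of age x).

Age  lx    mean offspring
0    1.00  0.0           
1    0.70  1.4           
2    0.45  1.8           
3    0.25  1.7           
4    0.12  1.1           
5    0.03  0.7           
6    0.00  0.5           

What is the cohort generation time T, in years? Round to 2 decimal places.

1.90

lx·mx: 0, 0.98, 0.81, 0.425, 0.132, 0.021, 0 → R0 = 2.368
x·lx·mx: 0, 0.98, 1.62, 1.275, 0.528, 0.105, 0 → Σ = 4.508
T = 4.508 / 2.368 = 1.903716… → 1.90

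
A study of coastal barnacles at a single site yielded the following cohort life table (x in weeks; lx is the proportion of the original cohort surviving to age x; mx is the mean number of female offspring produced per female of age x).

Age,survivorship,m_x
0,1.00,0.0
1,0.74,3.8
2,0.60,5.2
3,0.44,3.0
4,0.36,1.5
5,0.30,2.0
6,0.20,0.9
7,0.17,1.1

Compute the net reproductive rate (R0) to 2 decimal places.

8.76

lx·mx by age: 0, 2.812, 3.12, 1.32, 0.54, 0.6, 0.18, 0.187
R0 = Σ lx·mx = 8.759 → 8.76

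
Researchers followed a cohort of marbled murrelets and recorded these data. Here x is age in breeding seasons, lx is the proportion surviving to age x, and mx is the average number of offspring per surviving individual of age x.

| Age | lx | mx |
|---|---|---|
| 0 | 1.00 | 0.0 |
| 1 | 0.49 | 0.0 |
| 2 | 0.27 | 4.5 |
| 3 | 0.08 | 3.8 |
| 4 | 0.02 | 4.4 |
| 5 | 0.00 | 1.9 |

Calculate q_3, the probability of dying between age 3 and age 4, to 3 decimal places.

q_3 = (l_3 − l_4) / l_3 = (0.08 − 0.02) / 0.08
     = 0.06 / 0.08 = 0.75 → 0.750

0.750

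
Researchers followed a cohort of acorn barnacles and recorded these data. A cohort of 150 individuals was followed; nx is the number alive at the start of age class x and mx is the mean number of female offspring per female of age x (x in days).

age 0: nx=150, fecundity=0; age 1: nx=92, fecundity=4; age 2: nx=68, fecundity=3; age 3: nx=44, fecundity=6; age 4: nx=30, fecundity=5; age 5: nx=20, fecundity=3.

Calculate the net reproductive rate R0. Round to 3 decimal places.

lx = nx/n0 = nx/150: 1, 0.61333…, 0.45333…, 0.29333…, 0.2, 0.13333…
lx·mx by age: 0, 2.453333…, 1.36…, 1.76…, 1, 0.4…
R0 = Σ lx·mx = 6.973333… → 6.973

6.973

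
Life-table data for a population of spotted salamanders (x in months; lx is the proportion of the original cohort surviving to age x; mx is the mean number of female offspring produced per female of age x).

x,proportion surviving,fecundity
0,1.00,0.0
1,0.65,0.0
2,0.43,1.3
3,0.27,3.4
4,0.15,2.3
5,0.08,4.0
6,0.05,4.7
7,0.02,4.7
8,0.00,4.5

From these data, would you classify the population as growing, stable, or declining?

growing

R0 = Σ lx·mx = 0 + 0 + 0.559 + 0.918 + 0.345 + 0.32 + 0.235 + 0.094 + 0 = 2.471
R0 > 1, so the population is growing.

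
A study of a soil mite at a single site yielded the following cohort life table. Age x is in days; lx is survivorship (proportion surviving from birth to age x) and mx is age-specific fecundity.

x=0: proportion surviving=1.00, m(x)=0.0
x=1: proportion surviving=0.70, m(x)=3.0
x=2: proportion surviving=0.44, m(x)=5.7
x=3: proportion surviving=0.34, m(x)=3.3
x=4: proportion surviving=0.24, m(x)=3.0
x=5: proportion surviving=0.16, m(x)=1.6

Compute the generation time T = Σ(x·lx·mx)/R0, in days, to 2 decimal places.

2.18

lx·mx: 0, 2.1, 2.508, 1.122, 0.72, 0.256 → R0 = 6.706
x·lx·mx: 0, 2.1, 5.016, 3.366, 2.88, 1.28 → Σ = 14.642
T = 14.642 / 6.706 = 2.183418… → 2.18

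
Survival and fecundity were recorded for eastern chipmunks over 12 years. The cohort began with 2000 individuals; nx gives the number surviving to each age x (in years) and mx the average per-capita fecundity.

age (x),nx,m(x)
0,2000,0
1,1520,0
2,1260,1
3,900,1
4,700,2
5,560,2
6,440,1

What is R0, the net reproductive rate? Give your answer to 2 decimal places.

lx = nx/n0 = nx/2000: 1, 0.76, 0.63, 0.45, 0.35, 0.28, 0.22
lx·mx by age: 0, 0, 0.63, 0.45, 0.7, 0.56, 0.22
R0 = Σ lx·mx = 2.56 → 2.56

2.56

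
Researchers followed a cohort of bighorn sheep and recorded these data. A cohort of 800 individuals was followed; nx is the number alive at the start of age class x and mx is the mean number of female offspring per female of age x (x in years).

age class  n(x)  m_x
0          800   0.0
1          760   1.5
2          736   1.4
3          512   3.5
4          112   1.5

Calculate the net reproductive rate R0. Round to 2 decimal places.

lx = nx/n0 = nx/800: 1, 0.95, 0.92, 0.64, 0.14
lx·mx by age: 0, 1.425, 1.288, 2.24, 0.21
R0 = Σ lx·mx = 5.163 → 5.16

5.16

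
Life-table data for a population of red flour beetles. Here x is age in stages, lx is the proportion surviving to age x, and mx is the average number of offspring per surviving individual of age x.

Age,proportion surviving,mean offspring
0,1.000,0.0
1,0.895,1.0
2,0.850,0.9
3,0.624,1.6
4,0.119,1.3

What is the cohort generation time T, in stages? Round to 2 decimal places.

2.15

lx·mx: 0, 0.895, 0.765, 0.9984, 0.1547 → R0 = 2.8131
x·lx·mx: 0, 0.895, 1.53, 2.9952, 0.6188 → Σ = 6.039
T = 6.039 / 2.8131 = 2.146742… → 2.15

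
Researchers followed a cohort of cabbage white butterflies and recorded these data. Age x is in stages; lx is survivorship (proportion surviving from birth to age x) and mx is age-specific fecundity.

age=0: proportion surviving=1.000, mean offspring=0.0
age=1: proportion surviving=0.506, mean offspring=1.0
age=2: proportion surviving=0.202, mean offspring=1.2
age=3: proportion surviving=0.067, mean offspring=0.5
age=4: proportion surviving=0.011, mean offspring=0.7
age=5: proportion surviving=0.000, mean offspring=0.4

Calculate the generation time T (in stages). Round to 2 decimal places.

lx·mx: 0, 0.506, 0.2424, 0.0335, 0.0077, 0 → R0 = 0.7896
x·lx·mx: 0, 0.506, 0.4848, 0.1005, 0.0308, 0 → Σ = 1.1221
T = 1.1221 / 0.7896 = 1.421099… → 1.42

1.42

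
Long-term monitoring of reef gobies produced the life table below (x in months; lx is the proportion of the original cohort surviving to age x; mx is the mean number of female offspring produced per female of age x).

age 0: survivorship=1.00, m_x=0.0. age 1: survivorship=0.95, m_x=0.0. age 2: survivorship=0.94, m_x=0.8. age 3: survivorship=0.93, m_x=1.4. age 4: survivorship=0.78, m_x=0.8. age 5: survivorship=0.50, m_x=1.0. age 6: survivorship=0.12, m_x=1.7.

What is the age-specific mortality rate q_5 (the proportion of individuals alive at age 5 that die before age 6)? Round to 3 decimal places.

q_5 = (l_5 − l_6) / l_5 = (0.5 − 0.12) / 0.5
     = 0.38 / 0.5 = 0.76 → 0.760

0.760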